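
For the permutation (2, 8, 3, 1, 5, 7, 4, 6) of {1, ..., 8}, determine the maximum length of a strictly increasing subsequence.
4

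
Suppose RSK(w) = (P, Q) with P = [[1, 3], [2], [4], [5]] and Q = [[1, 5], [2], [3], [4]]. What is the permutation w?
Reverse RSK: for i = n, n-1, ..., 1, locate i in Q, remove the corresponding corner cell from P, and reverse-bump its entry up through P; the value ejected from row 1 is w(i).

So w = 5 4 2 1 3.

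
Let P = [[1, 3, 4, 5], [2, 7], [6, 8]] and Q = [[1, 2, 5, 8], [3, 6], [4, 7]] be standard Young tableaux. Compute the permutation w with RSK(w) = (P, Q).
2 6 3 1 8 7 4 5

Reverse the RSK construction: for i from n down to 1, find the cell of Q containing i, remove the entry at that cell from P, and reverse-bump it up through P; the value ejected from row 1 is w(i).

Step i=8: Q has 8 at row 1, column 4; remove that cell from P, ejecting 5. So w(8) = 5. P is now [[1, 3, 4], [2, 7], [6, 8]].
Step i=7: Q has 7 at row 3, column 2; remove 8 from row 3 of P and reverse-bump: 8 enters row 2 and ejects 7; 7 enters row 1 and ejects 4. So w(7) = 4. P is now [[1, 3, 7], [2, 8], [6]].
Step i=6: Q has 6 at row 2, column 2; remove 8 from row 2 of P and reverse-bump: 8 enters row 1 and ejects 7. So w(6) = 7. P is now [[1, 3, 8], [2], [6]].
Step i=5: Q has 5 at row 1, column 3; remove that cell from P, ejecting 8. So w(5) = 8. P is now [[1, 3], [2], [6]].
Step i=4: Q has 4 at row 3, column 1; remove 6 from row 3 of P and reverse-bump: 6 enters row 2 and ejects 2; 2 enters row 1 and ejects 1. So w(4) = 1. P is now [[2, 3], [6]].
Step i=3: Q has 3 at row 2, column 1; remove 6 from row 2 of P and reverse-bump: 6 enters row 1 and ejects 3. So w(3) = 3. P is now [[2, 6]].
Step i=2: Q has 2 at row 1, column 2; remove that cell from P, ejecting 6. So w(2) = 6. P is now [[2]].
Step i=1: Q has 1 at row 1, column 1; remove that cell from P, ejecting 2. So w(1) = 2. P is now [].

So w = 2 6 3 1 8 7 4 5.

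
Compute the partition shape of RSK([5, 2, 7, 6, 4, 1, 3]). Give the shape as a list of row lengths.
[2, 2, 2, 1]

Row-insert each entry into an empty tableau.

After inserting 5: P = [[5]].
After inserting 2: P = [[2], [5]].
After inserting 7: P = [[2, 7], [5]].
After inserting 6: P = [[2, 6], [5, 7]].
After inserting 4: P = [[2, 4], [5, 6], [7]].
After inserting 1: P = [[1, 4], [2, 6], [5], [7]].
After inserting 3: P = [[1, 3], [2, 4], [5, 6], [7]].

The final insertion tableau P = [[1, 3], [2, 4], [5, 6], [7]] has shape [2, 2, 2, 1].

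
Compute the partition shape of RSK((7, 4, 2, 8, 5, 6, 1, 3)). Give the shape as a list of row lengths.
[3, 2, 2, 1]

Row-insert each entry into an empty tableau.

After inserting 7: P = [[7]].
After inserting 4: P = [[4], [7]].
After inserting 2: P = [[2], [4], [7]].
After inserting 8: P = [[2, 8], [4], [7]].
After inserting 5: P = [[2, 5], [4, 8], [7]].
After inserting 6: P = [[2, 5, 6], [4, 8], [7]].
After inserting 1: P = [[1, 5, 6], [2, 8], [4], [7]].
After inserting 3: P = [[1, 3, 6], [2, 5], [4, 8], [7]].

The final insertion tableau P = [[1, 3, 6], [2, 5], [4, 8], [7]] has shape [3, 2, 2, 1].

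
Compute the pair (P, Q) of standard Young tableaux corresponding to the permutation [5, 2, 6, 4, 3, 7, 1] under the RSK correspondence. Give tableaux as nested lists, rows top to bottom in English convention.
P = [[1, 3, 7], [2, 6], [4], [5]], Q = [[1, 3, 6], [2, 4], [5], [7]]

Insert each entry of the permutation into P by Schensted row insertion, recording in Q the position of each new cell.

Insert 5: appended to row 1. P = [[5]].
Insert 2: 2 bumps 5 from row 1; 5 starts row 2. P = [[2], [5]].
Insert 6: appended to row 1. P = [[2, 6], [5]].
Insert 4: 4 bumps 6 from row 1; 6 appends to row 2. P = [[2, 4], [5, 6]].
Insert 3: 3 bumps 4 from row 1; 4 bumps 5 from row 2; 5 starts row 3. P = [[2, 3], [4, 6], [5]].
Insert 7: appended to row 1. P = [[2, 3, 7], [4, 6], [5]].
Insert 1: 1 bumps 2 from row 1; 2 bumps 4 from row 2; 4 bumps 5 from row 3; 5 starts row 4. P = [[1, 3, 7], [2, 6], [4], [5]].

So P = [[1, 3, 7], [2, 6], [4], [5]], Q = [[1, 3, 6], [2, 4], [5], [7]].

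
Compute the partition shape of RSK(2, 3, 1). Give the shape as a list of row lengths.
[2, 1]

Row-insert each entry into an empty tableau.

After inserting 2: P = [[2]].
After inserting 3: P = [[2, 3]].
After inserting 1: P = [[1, 3], [2]].

The final insertion tableau P = [[1, 3], [2]] has shape [2, 1].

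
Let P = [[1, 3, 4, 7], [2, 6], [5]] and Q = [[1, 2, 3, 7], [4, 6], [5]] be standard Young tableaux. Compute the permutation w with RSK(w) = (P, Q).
Reverse the RSK construction: for i from n down to 1, find the cell of Q containing i, remove the entry at that cell from P, and reverse-bump it up through P; the value ejected from row 1 is w(i).

Step i=7: Q has 7 at row 1, column 4; remove that cell from P, ejecting 7. So w(7) = 7. P is now [[1, 3, 4], [2, 6], [5]].
Step i=6: Q has 6 at row 2, column 2; remove 6 from row 2 of P and reverse-bump: 6 enters row 1 and ejects 4. So w(6) = 4. P is now [[1, 3, 6], [2], [5]].
Step i=5: Q has 5 at row 3, column 1; remove 5 from row 3 of P and reverse-bump: 5 enters row 2 and ejects 2; 2 enters row 1 and ejects 1. So w(5) = 1. P is now [[2, 3, 6], [5]].
Step i=4: Q has 4 at row 2, column 1; remove 5 from row 2 of P and reverse-bump: 5 enters row 1 and ejects 3. So w(4) = 3. P is now [[2, 5, 6]].
Step i=3: Q has 3 at row 1, column 3; remove that cell from P, ejecting 6. So w(3) = 6. P is now [[2, 5]].
Step i=2: Q has 2 at row 1, column 2; remove that cell from P, ejecting 5. So w(2) = 5. P is now [[2]].
Step i=1: Q has 1 at row 1, column 1; remove that cell from P, ejecting 2. So w(1) = 2. P is now [].

So w = 2 5 6 3 1 4 7.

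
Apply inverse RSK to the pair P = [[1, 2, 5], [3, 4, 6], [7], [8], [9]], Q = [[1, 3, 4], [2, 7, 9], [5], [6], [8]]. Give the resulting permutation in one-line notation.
Reverse the RSK construction: for i from n down to 1, find the cell of Q containing i, remove the entry at that cell from P, and reverse-bump it up through P; the value ejected from row 1 is w(i).

Step i=9: Q has 9 at row 2, column 3; remove 6 from row 2 of P and reverse-bump: 6 enters row 1 and ejects 5. So w(9) = 5. P is now [[1, 2, 6], [3, 4], [7], [8], [9]].
Step i=8: Q has 8 at row 5, column 1; remove 9 from row 5 of P and reverse-bump: 9 enters row 4 and ejects 8; 8 enters row 3 and ejects 7; 7 enters row 2 and ejects 4; 4 enters row 1 and ejects 2. So w(8) = 2. P is now [[1, 4, 6], [3, 7], [8], [9]].
Step i=7: Q has 7 at row 2, column 2; remove 7 from row 2 of P and reverse-bump: 7 enters row 1 and ejects 6. So w(7) = 6. P is now [[1, 4, 7], [3], [8], [9]].
Step i=6: Q has 6 at row 4, column 1; remove 9 from row 4 of P and reverse-bump: 9 enters row 3 and ejects 8; 8 enters row 2 and ejects 3; 3 enters row 1 and ejects 1. So w(6) = 1. P is now [[3, 4, 7], [8], [9]].
Step i=5: Q has 5 at row 3, column 1; remove 9 from row 3 of P and reverse-bump: 9 enters row 2 and ejects 8; 8 enters row 1 and ejects 7. So w(5) = 7. P is now [[3, 4, 8], [9]].
Step i=4: Q has 4 at row 1, column 3; remove that cell from P, ejecting 8. So w(4) = 8. P is now [[3, 4], [9]].
Step i=3: Q has 3 at row 1, column 2; remove that cell from P, ejecting 4. So w(3) = 4. P is now [[3], [9]].
Step i=2: Q has 2 at row 2, column 1; remove 9 from row 2 of P and reverse-bump: 9 enters row 1 and ejects 3. So w(2) = 3. P is now [[9]].
Step i=1: Q has 1 at row 1, column 1; remove that cell from P, ejecting 9. So w(1) = 9. P is now [].

So w = 9 3 4 8 7 1 6 2 5.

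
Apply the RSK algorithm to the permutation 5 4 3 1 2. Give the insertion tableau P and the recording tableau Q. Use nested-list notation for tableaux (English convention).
P = [[1, 2], [3], [4], [5]], Q = [[1, 5], [2], [3], [4]]

Insert each entry of the permutation into P by Schensted row insertion, recording in Q the position of each new cell.

Insert 5: appended to row 1. P = [[5]].
Insert 4: 4 bumps 5 from row 1; 5 starts row 2. P = [[4], [5]].
Insert 3: 3 bumps 4 from row 1; 4 bumps 5 from row 2; 5 starts row 3. P = [[3], [4], [5]].
Insert 1: 1 bumps 3 from row 1; 3 bumps 4 from row 2; 4 bumps 5 from row 3; 5 starts row 4. P = [[1], [3], [4], [5]].
Insert 2: appended to row 1. P = [[1, 2], [3], [4], [5]].

So P = [[1, 2], [3], [4], [5]], Q = [[1, 5], [2], [3], [4]].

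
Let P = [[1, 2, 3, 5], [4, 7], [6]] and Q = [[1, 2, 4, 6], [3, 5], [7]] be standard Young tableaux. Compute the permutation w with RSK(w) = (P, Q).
1 6 2 7 4 5 3

Reverse the RSK construction: for i from n down to 1, find the cell of Q containing i, remove the entry at that cell from P, and reverse-bump it up through P; the value ejected from row 1 is w(i).

Step i=7: Q has 7 at row 3, column 1; remove 6 from row 3 of P and reverse-bump: 6 enters row 2 and ejects 4; 4 enters row 1 and ejects 3. So w(7) = 3. P is now [[1, 2, 4, 5], [6, 7]].
Step i=6: Q has 6 at row 1, column 4; remove that cell from P, ejecting 5. So w(6) = 5. P is now [[1, 2, 4], [6, 7]].
Step i=5: Q has 5 at row 2, column 2; remove 7 from row 2 of P and reverse-bump: 7 enters row 1 and ejects 4. So w(5) = 4. P is now [[1, 2, 7], [6]].
Step i=4: Q has 4 at row 1, column 3; remove that cell from P, ejecting 7. So w(4) = 7. P is now [[1, 2], [6]].
Step i=3: Q has 3 at row 2, column 1; remove 6 from row 2 of P and reverse-bump: 6 enters row 1 and ejects 2. So w(3) = 2. P is now [[1, 6]].
Step i=2: Q has 2 at row 1, column 2; remove that cell from P, ejecting 6. So w(2) = 6. P is now [[1]].
Step i=1: Q has 1 at row 1, column 1; remove that cell from P, ejecting 1. So w(1) = 1. P is now [].

So w = 1 6 2 7 4 5 3.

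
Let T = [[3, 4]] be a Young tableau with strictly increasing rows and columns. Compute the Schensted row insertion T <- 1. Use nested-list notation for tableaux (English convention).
[[1, 4], [3]]

In row 1, 1 replaces 3 (the leftmost entry greater than 1); 3 is bumped to row 2. 3 starts a new row 2. The new tableau is [[1, 4], [3]].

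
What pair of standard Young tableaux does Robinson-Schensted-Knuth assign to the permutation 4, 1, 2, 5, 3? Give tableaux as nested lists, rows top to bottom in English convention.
Insert each entry of the permutation into P by Schensted row insertion, recording in Q the position of each new cell.

Insert 4: appended to row 1. P = [[4]], Q = [[1]].
Insert 1: 1 bumps 4 from row 1; 4 starts row 2. P = [[1], [4]], Q = [[1], [2]].
Insert 2: appended to row 1. P = [[1, 2], [4]], Q = [[1, 3], [2]].
Insert 5: appended to row 1. P = [[1, 2, 5], [4]], Q = [[1, 3, 4], [2]].
Insert 3: 3 bumps 5 from row 1; 5 appends to row 2. P = [[1, 2, 3], [4, 5]], Q = [[1, 3, 4], [2, 5]].

So P = [[1, 2, 3], [4, 5]], Q = [[1, 3, 4], [2, 5]].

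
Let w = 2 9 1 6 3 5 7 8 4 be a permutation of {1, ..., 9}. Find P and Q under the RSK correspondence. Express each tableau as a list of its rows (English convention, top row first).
P = [[1, 3, 4, 7, 8], [2, 5], [6], [9]], Q = [[1, 2, 6, 7, 8], [3, 4], [5], [9]]

Insert each entry of the permutation into P by Schensted row insertion, recording in Q the position of each new cell.

Insert 2: appended to row 1. P = [[2]].
Insert 9: appended to row 1. P = [[2, 9]].
Insert 1: 1 bumps 2 from row 1; 2 starts row 2. P = [[1, 9], [2]].
Insert 6: 6 bumps 9 from row 1; 9 appends to row 2. P = [[1, 6], [2, 9]].
Insert 3: 3 bumps 6 from row 1; 6 bumps 9 from row 2; 9 starts row 3. P = [[1, 3], [2, 6], [9]].
Insert 5: appended to row 1. P = [[1, 3, 5], [2, 6], [9]].
Insert 7: appended to row 1. P = [[1, 3, 5, 7], [2, 6], [9]].
Insert 8: appended to row 1. P = [[1, 3, 5, 7, 8], [2, 6], [9]].
Insert 4: 4 bumps 5 from row 1; 5 bumps 6 from row 2; 6 bumps 9 from row 3; 9 starts row 4. P = [[1, 3, 4, 7, 8], [2, 5], [6], [9]].

So P = [[1, 3, 4, 7, 8], [2, 5], [6], [9]], Q = [[1, 2, 6, 7, 8], [3, 4], [5], [9]].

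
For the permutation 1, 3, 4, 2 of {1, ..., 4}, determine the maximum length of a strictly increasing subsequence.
3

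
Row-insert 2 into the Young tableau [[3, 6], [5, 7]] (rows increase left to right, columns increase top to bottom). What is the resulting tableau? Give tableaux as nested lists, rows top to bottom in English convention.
In row 1, 2 replaces 3 (the leftmost entry greater than 2); 3 is bumped to row 2. In row 2, 3 replaces 5 (the leftmost entry greater than 3); 5 is bumped to row 3. 5 starts a new row 3. The new tableau is [[2, 6], [3, 7], [5]].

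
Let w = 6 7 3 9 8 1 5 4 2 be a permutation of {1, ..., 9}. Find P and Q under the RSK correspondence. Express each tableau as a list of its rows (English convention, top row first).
Insert each entry of the permutation into P by Schensted row insertion, recording in Q the position of each new cell.

Insert 6: appended to row 1. P = [[6]], Q = [[1]].
Insert 7: appended to row 1. P = [[6, 7]], Q = [[1, 2]].
Insert 3: 3 bumps 6 from row 1; 6 starts row 2. P = [[3, 7], [6]], Q = [[1, 2], [3]].
Insert 9: appended to row 1. P = [[3, 7, 9], [6]], Q = [[1, 2, 4], [3]].
Insert 8: 8 bumps 9 from row 1; 9 appends to row 2. P = [[3, 7, 8], [6, 9]], Q = [[1, 2, 4], [3, 5]].
Insert 1: 1 bumps 3 from row 1; 3 bumps 6 from row 2; 6 starts row 3. P = [[1, 7, 8], [3, 9], [6]], Q = [[1, 2, 4], [3, 5], [6]].
Insert 5: 5 bumps 7 from row 1; 7 bumps 9 from row 2; 9 appends to row 3. P = [[1, 5, 8], [3, 7], [6, 9]], Q = [[1, 2, 4], [3, 5], [6, 7]].
Insert 4: 4 bumps 5 from row 1; 5 bumps 7 from row 2; 7 bumps 9 from row 3; 9 starts row 4. P = [[1, 4, 8], [3, 5], [6, 7], [9]], Q = [[1, 2, 4], [3, 5], [6, 7], [8]].
Insert 2: 2 bumps 4 from row 1; 4 bumps 5 from row 2; 5 bumps 6 from row 3; 6 bumps 9 from row 4; 9 starts row 5. P = [[1, 2, 8], [3, 4], [5, 7], [6], [9]], Q = [[1, 2, 4], [3, 5], [6, 7], [8], [9]].

So P = [[1, 2, 8], [3, 4], [5, 7], [6], [9]], Q = [[1, 2, 4], [3, 5], [6, 7], [8], [9]].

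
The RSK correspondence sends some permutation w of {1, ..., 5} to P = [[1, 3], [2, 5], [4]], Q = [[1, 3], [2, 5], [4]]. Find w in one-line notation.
Reverse the RSK construction: for i from n down to 1, find the cell of Q containing i, remove the entry at that cell from P, and reverse-bump it up through P; the value ejected from row 1 is w(i).

Step i=5: Q has 5 at row 2, column 2; remove 5 from row 2 of P and reverse-bump: 5 enters row 1 and ejects 3. So w(5) = 3. P is now [[1, 5], [2], [4]].
Step i=4: Q has 4 at row 3, column 1; remove 4 from row 3 of P and reverse-bump: 4 enters row 2 and ejects 2; 2 enters row 1 and ejects 1. So w(4) = 1. P is now [[2, 5], [4]].
Step i=3: Q has 3 at row 1, column 2; remove that cell from P, ejecting 5. So w(3) = 5. P is now [[2], [4]].
Step i=2: Q has 2 at row 2, column 1; remove 4 from row 2 of P and reverse-bump: 4 enters row 1 and ejects 2. So w(2) = 2. P is now [[4]].
Step i=1: Q has 1 at row 1, column 1; remove that cell from P, ejecting 4. So w(1) = 4. P is now [].

So w = 4 2 5 1 3.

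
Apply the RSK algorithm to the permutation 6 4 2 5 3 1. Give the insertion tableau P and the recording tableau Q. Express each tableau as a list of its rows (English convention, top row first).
P = [[1, 3], [2, 5], [4], [6]], Q = [[1, 4], [2, 5], [3], [6]]

Insert each entry of the permutation into P by Schensted row insertion, recording in Q the position of each new cell.

Insert 6: appended to row 1. P = [[6]].
Insert 4: 4 bumps 6 from row 1; 6 starts row 2. P = [[4], [6]].
Insert 2: 2 bumps 4 from row 1; 4 bumps 6 from row 2; 6 starts row 3. P = [[2], [4], [6]].
Insert 5: appended to row 1. P = [[2, 5], [4], [6]].
Insert 3: 3 bumps 5 from row 1; 5 appends to row 2. P = [[2, 3], [4, 5], [6]].
Insert 1: 1 bumps 2 from row 1; 2 bumps 4 from row 2; 4 bumps 6 from row 3; 6 starts row 4. P = [[1, 3], [2, 5], [4], [6]].

So P = [[1, 3], [2, 5], [4], [6]], Q = [[1, 4], [2, 5], [3], [6]].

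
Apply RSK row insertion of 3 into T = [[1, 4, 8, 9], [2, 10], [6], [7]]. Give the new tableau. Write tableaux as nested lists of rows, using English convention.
In row 1, 3 replaces 4 (the leftmost entry greater than 3); 4 is bumped to row 2. In row 2, 4 replaces 10 (the leftmost entry greater than 4); 10 is bumped to row 3. 10 is appended to row 3. The new tableau is [[1, 3, 8, 9], [2, 4], [6, 10], [7]].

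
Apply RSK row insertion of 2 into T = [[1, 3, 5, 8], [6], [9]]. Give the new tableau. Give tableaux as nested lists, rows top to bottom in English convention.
In row 1, 2 replaces 3 (the leftmost entry greater than 2); 3 is bumped to row 2. In row 2, 3 replaces 6 (the leftmost entry greater than 3); 6 is bumped to row 3. In row 3, 6 replaces 9 (the leftmost entry greater than 6); 9 is bumped to row 4. 9 starts a new row 4. The new tableau is [[1, 2, 5, 8], [3], [6], [9]].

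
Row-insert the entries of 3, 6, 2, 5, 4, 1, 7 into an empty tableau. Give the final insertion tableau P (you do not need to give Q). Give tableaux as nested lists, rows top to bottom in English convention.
Insert 3: appended to row 1. P = [[3]].
Insert 6: appended to row 1. P = [[3, 6]].
Insert 2: 2 bumps 3 from row 1; 3 starts row 2. P = [[2, 6], [3]].
Insert 5: 5 bumps 6 from row 1; 6 appends to row 2. P = [[2, 5], [3, 6]].
Insert 4: 4 bumps 5 from row 1; 5 bumps 6 from row 2; 6 starts row 3. P = [[2, 4], [3, 5], [6]].
Insert 1: 1 bumps 2 from row 1; 2 bumps 3 from row 2; 3 bumps 6 from row 3; 6 starts row 4. P = [[1, 4], [2, 5], [3], [6]].
Insert 7: appended to row 1. P = [[1, 4, 7], [2, 5], [3], [6]].

So P = [[1, 4, 7], [2, 5], [3], [6]].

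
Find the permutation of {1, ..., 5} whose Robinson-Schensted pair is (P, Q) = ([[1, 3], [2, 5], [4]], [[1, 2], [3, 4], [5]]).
Reverse the RSK construction: for i from n down to 1, find the cell of Q containing i, remove the entry at that cell from P, and reverse-bump it up through P; the value ejected from row 1 is w(i).

Step i=5: Q has 5 at row 3, column 1; remove 4 from row 3 of P and reverse-bump: 4 enters row 2 and ejects 2; 2 enters row 1 and ejects 1. So w(5) = 1. P is now [[2, 3], [4, 5]].
Step i=4: Q has 4 at row 2, column 2; remove 5 from row 2 of P and reverse-bump: 5 enters row 1 and ejects 3. So w(4) = 3. P is now [[2, 5], [4]].
Step i=3: Q has 3 at row 2, column 1; remove 4 from row 2 of P and reverse-bump: 4 enters row 1 and ejects 2. So w(3) = 2. P is now [[4, 5]].
Step i=2: Q has 2 at row 1, column 2; remove that cell from P, ejecting 5. So w(2) = 5. P is now [[4]].
Step i=1: Q has 1 at row 1, column 1; remove that cell from P, ejecting 4. So w(1) = 4. P is now [].

So w = 4 5 2 3 1.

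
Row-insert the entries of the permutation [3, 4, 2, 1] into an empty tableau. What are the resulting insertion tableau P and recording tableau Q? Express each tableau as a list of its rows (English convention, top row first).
P = [[1, 4], [2], [3]], Q = [[1, 2], [3], [4]]

Insert each entry of the permutation into P by Schensted row insertion, recording in Q the position of each new cell.

Insert 3: appended to row 1. P = [[3]], Q = [[1]].
Insert 4: appended to row 1. P = [[3, 4]], Q = [[1, 2]].
Insert 2: 2 bumps 3 from row 1; 3 starts row 2. P = [[2, 4], [3]], Q = [[1, 2], [3]].
Insert 1: 1 bumps 2 from row 1; 2 bumps 3 from row 2; 3 starts row 3. P = [[1, 4], [2], [3]], Q = [[1, 2], [3], [4]].

So P = [[1, 4], [2], [3]], Q = [[1, 2], [3], [4]].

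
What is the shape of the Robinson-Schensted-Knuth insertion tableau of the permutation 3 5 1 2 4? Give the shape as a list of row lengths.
[3, 2]

Row-insert each entry into an empty tableau.

After inserting 3: P = [[3]].
After inserting 5: P = [[3, 5]].
After inserting 1: P = [[1, 5], [3]].
After inserting 2: P = [[1, 2], [3, 5]].
After inserting 4: P = [[1, 2, 4], [3, 5]].

The final insertion tableau P = [[1, 2, 4], [3, 5]] has shape [3, 2].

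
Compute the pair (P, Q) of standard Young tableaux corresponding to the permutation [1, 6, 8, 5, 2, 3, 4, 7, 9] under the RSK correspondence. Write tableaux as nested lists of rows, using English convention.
P = [[1, 2, 3, 4, 7, 9], [5, 8], [6]], Q = [[1, 2, 3, 7, 8, 9], [4, 6], [5]]

Insert each entry of the permutation into P by Schensted row insertion, recording in Q the position of each new cell.

Insert 1: appended to row 1. P = [[1]].
Insert 6: appended to row 1. P = [[1, 6]].
Insert 8: appended to row 1. P = [[1, 6, 8]].
Insert 5: 5 bumps 6 from row 1; 6 starts row 2. P = [[1, 5, 8], [6]].
Insert 2: 2 bumps 5 from row 1; 5 bumps 6 from row 2; 6 starts row 3. P = [[1, 2, 8], [5], [6]].
Insert 3: 3 bumps 8 from row 1; 8 appends to row 2. P = [[1, 2, 3], [5, 8], [6]].
Insert 4: appended to row 1. P = [[1, 2, 3, 4], [5, 8], [6]].
Insert 7: appended to row 1. P = [[1, 2, 3, 4, 7], [5, 8], [6]].
Insert 9: appended to row 1. P = [[1, 2, 3, 4, 7, 9], [5, 8], [6]].

So P = [[1, 2, 3, 4, 7, 9], [5, 8], [6]], Q = [[1, 2, 3, 7, 8, 9], [4, 6], [5]].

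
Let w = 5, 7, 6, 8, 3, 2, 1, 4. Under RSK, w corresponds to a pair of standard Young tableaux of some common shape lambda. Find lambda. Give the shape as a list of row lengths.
[3, 2, 1, 1, 1]

Row-insert each entry into an empty tableau.

After inserting 5: P = [[5]].
After inserting 7: P = [[5, 7]].
After inserting 6: P = [[5, 6], [7]].
After inserting 8: P = [[5, 6, 8], [7]].
After inserting 3: P = [[3, 6, 8], [5], [7]].
After inserting 2: P = [[2, 6, 8], [3], [5], [7]].
After inserting 1: P = [[1, 6, 8], [2], [3], [5], [7]].
After inserting 4: P = [[1, 4, 8], [2, 6], [3], [5], [7]].

The final insertion tableau P = [[1, 4, 8], [2, 6], [3], [5], [7]] has shape [3, 2, 1, 1, 1].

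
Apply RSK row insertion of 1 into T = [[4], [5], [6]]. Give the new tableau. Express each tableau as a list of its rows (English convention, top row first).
In row 1, 1 replaces 4 (the leftmost entry greater than 1); 4 is bumped to row 2. In row 2, 4 replaces 5 (the leftmost entry greater than 4); 5 is bumped to row 3. In row 3, 5 replaces 6 (the leftmost entry greater than 5); 6 is bumped to row 4. 6 starts a new row 4. The new tableau is [[1], [4], [5], [6]].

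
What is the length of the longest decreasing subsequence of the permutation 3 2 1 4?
3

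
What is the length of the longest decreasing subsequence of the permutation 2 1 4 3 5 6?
2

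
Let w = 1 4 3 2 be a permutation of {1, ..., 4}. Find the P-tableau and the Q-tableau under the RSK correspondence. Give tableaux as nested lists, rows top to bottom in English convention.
P = [[1, 2], [3], [4]], Q = [[1, 2], [3], [4]]

Insert each entry of the permutation into P by Schensted row insertion, recording in Q the position of each new cell.

Insert 1: appended to row 1. P = [[1]], Q = [[1]].
Insert 4: appended to row 1. P = [[1, 4]], Q = [[1, 2]].
Insert 3: 3 bumps 4 from row 1; 4 starts row 2. P = [[1, 3], [4]], Q = [[1, 2], [3]].
Insert 2: 2 bumps 3 from row 1; 3 bumps 4 from row 2; 4 starts row 3. P = [[1, 2], [3], [4]], Q = [[1, 2], [3], [4]].

So P = [[1, 2], [3], [4]], Q = [[1, 2], [3], [4]].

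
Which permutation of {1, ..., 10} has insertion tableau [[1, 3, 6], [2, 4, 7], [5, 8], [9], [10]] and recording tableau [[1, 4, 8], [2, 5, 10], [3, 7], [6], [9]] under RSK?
10 5 2 9 8 1 4 7 3 6

Reverse the RSK construction: for i from n down to 1, find the cell of Q containing i, remove the entry at that cell from P, and reverse-bump it up through P; the value ejected from row 1 is w(i).

Step i=10: Q has 10 at row 2, column 3; remove 7 from row 2 of P and reverse-bump: 7 enters row 1 and ejects 6. So w(10) = 6. P is now [[1, 3, 7], [2, 4], [5, 8], [9], [10]].
Step i=9: Q has 9 at row 5, column 1; remove 10 from row 5 of P and reverse-bump: 10 enters row 4 and ejects 9; 9 enters row 3 and ejects 8; 8 enters row 2 and ejects 4; 4 enters row 1 and ejects 3. So w(9) = 3. P is now [[1, 4, 7], [2, 8], [5, 9], [10]].
Step i=8: Q has 8 at row 1, column 3; remove that cell from P, ejecting 7. So w(8) = 7. P is now [[1, 4], [2, 8], [5, 9], [10]].
Step i=7: Q has 7 at row 3, column 2; remove 9 from row 3 of P and reverse-bump: 9 enters row 2 and ejects 8; 8 enters row 1 and ejects 4. So w(7) = 4. P is now [[1, 8], [2, 9], [5], [10]].
Step i=6: Q has 6 at row 4, column 1; remove 10 from row 4 of P and reverse-bump: 10 enters row 3 and ejects 5; 5 enters row 2 and ejects 2; 2 enters row 1 and ejects 1. So w(6) = 1. P is now [[2, 8], [5, 9], [10]].
Step i=5: Q has 5 at row 2, column 2; remove 9 from row 2 of P and reverse-bump: 9 enters row 1 and ejects 8. So w(5) = 8. P is now [[2, 9], [5], [10]].
Step i=4: Q has 4 at row 1, column 2; remove that cell from P, ejecting 9. So w(4) = 9. P is now [[2], [5], [10]].
Step i=3: Q has 3 at row 3, column 1; remove 10 from row 3 of P and reverse-bump: 10 enters row 2 and ejects 5; 5 enters row 1 and ejects 2. So w(3) = 2. P is now [[5], [10]].
Step i=2: Q has 2 at row 2, column 1; remove 10 from row 2 of P and reverse-bump: 10 enters row 1 and ejects 5. So w(2) = 5. P is now [[10]].
Step i=1: Q has 1 at row 1, column 1; remove that cell from P, ejecting 10. So w(1) = 10. P is now [].

So w = 10 5 2 9 8 1 4 7 3 6.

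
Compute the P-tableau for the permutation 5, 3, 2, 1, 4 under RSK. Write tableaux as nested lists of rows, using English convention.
Insert 5: appended to row 1. P = [[5]].
Insert 3: 3 bumps 5 from row 1; 5 starts row 2. P = [[3], [5]].
Insert 2: 2 bumps 3 from row 1; 3 bumps 5 from row 2; 5 starts row 3. P = [[2], [3], [5]].
Insert 1: 1 bumps 2 from row 1; 2 bumps 3 from row 2; 3 bumps 5 from row 3; 5 starts row 4. P = [[1], [2], [3], [5]].
Insert 4: appended to row 1. P = [[1, 4], [2], [3], [5]].

So P = [[1, 4], [2], [3], [5]].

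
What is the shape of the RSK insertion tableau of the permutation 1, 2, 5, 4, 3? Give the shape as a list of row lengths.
[3, 1, 1]

Row-insert each entry into an empty tableau.

After inserting 1: P = [[1]].
After inserting 2: P = [[1, 2]].
After inserting 5: P = [[1, 2, 5]].
After inserting 4: P = [[1, 2, 4], [5]].
After inserting 3: P = [[1, 2, 3], [4], [5]].

The final insertion tableau P = [[1, 2, 3], [4], [5]] has shape [3, 1, 1].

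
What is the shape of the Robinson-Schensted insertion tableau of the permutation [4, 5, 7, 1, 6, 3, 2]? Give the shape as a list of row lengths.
[3, 2, 1, 1]

Row-insert each entry into an empty tableau.

After inserting 4: P = [[4]].
After inserting 5: P = [[4, 5]].
After inserting 7: P = [[4, 5, 7]].
After inserting 1: P = [[1, 5, 7], [4]].
After inserting 6: P = [[1, 5, 6], [4, 7]].
After inserting 3: P = [[1, 3, 6], [4, 5], [7]].
After inserting 2: P = [[1, 2, 6], [3, 5], [4], [7]].

The final insertion tableau P = [[1, 2, 6], [3, 5], [4], [7]] has shape [3, 2, 1, 1].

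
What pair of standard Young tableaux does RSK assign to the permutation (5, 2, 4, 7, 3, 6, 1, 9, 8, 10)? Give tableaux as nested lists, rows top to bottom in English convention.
Insert each entry of the permutation into P by Schensted row insertion, recording in Q the position of each new cell.

Insert 5: appended to row 1. P = [[5]], Q = [[1]].
Insert 2: 2 bumps 5 from row 1; 5 starts row 2. P = [[2], [5]], Q = [[1], [2]].
Insert 4: appended to row 1. P = [[2, 4], [5]], Q = [[1, 3], [2]].
Insert 7: appended to row 1. P = [[2, 4, 7], [5]], Q = [[1, 3, 4], [2]].
Insert 3: 3 bumps 4 from row 1; 4 bumps 5 from row 2; 5 starts row 3. P = [[2, 3, 7], [4], [5]], Q = [[1, 3, 4], [2], [5]].
Insert 6: 6 bumps 7 from row 1; 7 appends to row 2. P = [[2, 3, 6], [4, 7], [5]], Q = [[1, 3, 4], [2, 6], [5]].
Insert 1: 1 bumps 2 from row 1; 2 bumps 4 from row 2; 4 bumps 5 from row 3; 5 starts row 4. P = [[1, 3, 6], [2, 7], [4], [5]], Q = [[1, 3, 4], [2, 6], [5], [7]].
Insert 9: appended to row 1. P = [[1, 3, 6, 9], [2, 7], [4], [5]], Q = [[1, 3, 4, 8], [2, 6], [5], [7]].
Insert 8: 8 bumps 9 from row 1; 9 appends to row 2. P = [[1, 3, 6, 8], [2, 7, 9], [4], [5]], Q = [[1, 3, 4, 8], [2, 6, 9], [5], [7]].
Insert 10: appended to row 1. P = [[1, 3, 6, 8, 10], [2, 7, 9], [4], [5]], Q = [[1, 3, 4, 8, 10], [2, 6, 9], [5], [7]].

So P = [[1, 3, 6, 8, 10], [2, 7, 9], [4], [5]], Q = [[1, 3, 4, 8, 10], [2, 6, 9], [5], [7]].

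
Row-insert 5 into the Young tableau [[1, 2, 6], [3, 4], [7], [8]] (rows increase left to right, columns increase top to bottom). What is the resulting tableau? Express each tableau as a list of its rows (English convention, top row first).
In row 1, 5 replaces 6 (the leftmost entry greater than 5); 6 is bumped to row 2. 6 is appended to row 2. The new tableau is [[1, 2, 5], [3, 4, 6], [7], [8]].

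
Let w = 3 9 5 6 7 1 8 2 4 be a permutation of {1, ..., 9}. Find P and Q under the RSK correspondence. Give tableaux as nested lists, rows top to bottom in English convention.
P = [[1, 2, 4, 7, 8], [3, 5, 6], [9]], Q = [[1, 2, 4, 5, 7], [3, 8, 9], [6]]

Insert each entry of the permutation into P by Schensted row insertion, recording in Q the position of each new cell.

After inserting 3: P = [[3]].
After inserting 9: P = [[3, 9]].
After inserting 5: P = [[3, 5], [9]].
After inserting 6: P = [[3, 5, 6], [9]].
After inserting 7: P = [[3, 5, 6, 7], [9]].
After inserting 1: P = [[1, 5, 6, 7], [3], [9]].
After inserting 8: P = [[1, 5, 6, 7, 8], [3], [9]].
After inserting 2: P = [[1, 2, 6, 7, 8], [3, 5], [9]].
After inserting 4: P = [[1, 2, 4, 7, 8], [3, 5, 6], [9]].

So P = [[1, 2, 4, 7, 8], [3, 5, 6], [9]], Q = [[1, 2, 4, 5, 7], [3, 8, 9], [6]].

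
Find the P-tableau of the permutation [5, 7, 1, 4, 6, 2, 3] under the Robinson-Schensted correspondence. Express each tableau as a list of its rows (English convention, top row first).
After inserting 5: P = [[5]].
After inserting 7: P = [[5, 7]].
After inserting 1: P = [[1, 7], [5]].
After inserting 4: P = [[1, 4], [5, 7]].
After inserting 6: P = [[1, 4, 6], [5, 7]].
After inserting 2: P = [[1, 2, 6], [4, 7], [5]].
After inserting 3: P = [[1, 2, 3], [4, 6], [5, 7]].

So P = [[1, 2, 3], [4, 6], [5, 7]].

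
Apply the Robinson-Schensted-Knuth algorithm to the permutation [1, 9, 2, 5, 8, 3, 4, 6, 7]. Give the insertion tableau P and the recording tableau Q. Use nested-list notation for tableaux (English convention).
Insert each entry of the permutation into P by Schensted row insertion, recording in Q the position of each new cell.

Insert 1: appended to row 1. P = [[1]], Q = [[1]].
Insert 9: appended to row 1. P = [[1, 9]], Q = [[1, 2]].
Insert 2: 2 bumps 9 from row 1; 9 starts row 2. P = [[1, 2], [9]], Q = [[1, 2], [3]].
Insert 5: appended to row 1. P = [[1, 2, 5], [9]], Q = [[1, 2, 4], [3]].
Insert 8: appended to row 1. P = [[1, 2, 5, 8], [9]], Q = [[1, 2, 4, 5], [3]].
Insert 3: 3 bumps 5 from row 1; 5 bumps 9 from row 2; 9 starts row 3. P = [[1, 2, 3, 8], [5], [9]], Q = [[1, 2, 4, 5], [3], [6]].
Insert 4: 4 bumps 8 from row 1; 8 appends to row 2. P = [[1, 2, 3, 4], [5, 8], [9]], Q = [[1, 2, 4, 5], [3, 7], [6]].
Insert 6: appended to row 1. P = [[1, 2, 3, 4, 6], [5, 8], [9]], Q = [[1, 2, 4, 5, 8], [3, 7], [6]].
Insert 7: appended to row 1. P = [[1, 2, 3, 4, 6, 7], [5, 8], [9]], Q = [[1, 2, 4, 5, 8, 9], [3, 7], [6]].

So P = [[1, 2, 3, 4, 6, 7], [5, 8], [9]], Q = [[1, 2, 4, 5, 8, 9], [3, 7], [6]].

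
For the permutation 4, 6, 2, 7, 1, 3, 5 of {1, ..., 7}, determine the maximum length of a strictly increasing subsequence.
3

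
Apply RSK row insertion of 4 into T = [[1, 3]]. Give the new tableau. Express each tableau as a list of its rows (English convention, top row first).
4 is larger than every entry of row 1, so it is appended to row 1. The new tableau is [[1, 3, 4]].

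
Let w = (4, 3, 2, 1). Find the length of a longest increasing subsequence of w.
1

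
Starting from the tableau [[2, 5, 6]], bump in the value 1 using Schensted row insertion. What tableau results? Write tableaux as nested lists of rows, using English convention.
[[1, 5, 6], [2]]

In row 1, 1 replaces 2 (the leftmost entry greater than 1); 2 is bumped to row 2. 2 starts a new row 2. The new tableau is [[1, 5, 6], [2]].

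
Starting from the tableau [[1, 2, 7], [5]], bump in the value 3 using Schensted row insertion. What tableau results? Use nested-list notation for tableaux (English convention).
[[1, 2, 3], [5, 7]]

In row 1, 3 replaces 7 (the leftmost entry greater than 3); 7 is bumped to row 2. 7 is appended to row 2. The new tableau is [[1, 2, 3], [5, 7]].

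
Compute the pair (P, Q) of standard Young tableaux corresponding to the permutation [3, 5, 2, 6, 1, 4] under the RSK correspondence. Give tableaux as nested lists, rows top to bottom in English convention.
Insert each entry of the permutation into P by Schensted row insertion, recording in Q the position of each new cell.

After inserting 3: P = [[3]].
After inserting 5: P = [[3, 5]].
After inserting 2: P = [[2, 5], [3]].
After inserting 6: P = [[2, 5, 6], [3]].
After inserting 1: P = [[1, 5, 6], [2], [3]].
After inserting 4: P = [[1, 4, 6], [2, 5], [3]].

So P = [[1, 4, 6], [2, 5], [3]], Q = [[1, 2, 4], [3, 6], [5]].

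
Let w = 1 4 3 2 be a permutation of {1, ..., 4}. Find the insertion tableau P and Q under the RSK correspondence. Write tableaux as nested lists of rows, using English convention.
Insert each entry of the permutation into P by Schensted row insertion, recording in Q the position of each new cell.

Insert 1: appended to row 1. P = [[1]].
Insert 4: appended to row 1. P = [[1, 4]].
Insert 3: 3 bumps 4 from row 1; 4 starts row 2. P = [[1, 3], [4]].
Insert 2: 2 bumps 3 from row 1; 3 bumps 4 from row 2; 4 starts row 3. P = [[1, 2], [3], [4]].

So P = [[1, 2], [3], [4]], Q = [[1, 2], [3], [4]].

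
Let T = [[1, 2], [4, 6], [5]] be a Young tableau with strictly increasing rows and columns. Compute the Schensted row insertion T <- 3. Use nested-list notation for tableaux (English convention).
3 is larger than every entry of row 1, so it is appended to row 1. The new tableau is [[1, 2, 3], [4, 6], [5]].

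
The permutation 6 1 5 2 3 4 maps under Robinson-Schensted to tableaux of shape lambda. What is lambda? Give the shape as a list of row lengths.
[4, 1, 1]

Row-insert each entry into an empty tableau.

After inserting 6: P = [[6]].
After inserting 1: P = [[1], [6]].
After inserting 5: P = [[1, 5], [6]].
After inserting 2: P = [[1, 2], [5], [6]].
After inserting 3: P = [[1, 2, 3], [5], [6]].
After inserting 4: P = [[1, 2, 3, 4], [5], [6]].

The final insertion tableau P = [[1, 2, 3, 4], [5], [6]] has shape [4, 1, 1].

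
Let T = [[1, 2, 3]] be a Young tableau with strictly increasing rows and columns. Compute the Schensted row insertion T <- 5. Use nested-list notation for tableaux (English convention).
5 is larger than every entry of row 1, so it is appended to row 1. The new tableau is [[1, 2, 3, 5]].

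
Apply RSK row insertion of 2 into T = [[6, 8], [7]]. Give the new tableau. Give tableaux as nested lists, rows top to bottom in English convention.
In row 1, 2 replaces 6 (the leftmost entry greater than 2); 6 is bumped to row 2. In row 2, 6 replaces 7 (the leftmost entry greater than 6); 7 is bumped to row 3. 7 starts a new row 3. The new tableau is [[2, 8], [6], [7]].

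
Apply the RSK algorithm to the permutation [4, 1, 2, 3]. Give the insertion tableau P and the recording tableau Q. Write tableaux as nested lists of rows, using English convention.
Insert each entry of the permutation into P by Schensted row insertion, recording in Q the position of each new cell.

Insert 4: appended to row 1. P = [[4]].
Insert 1: 1 bumps 4 from row 1; 4 starts row 2. P = [[1], [4]].
Insert 2: appended to row 1. P = [[1, 2], [4]].
Insert 3: appended to row 1. P = [[1, 2, 3], [4]].

So P = [[1, 2, 3], [4]], Q = [[1, 3, 4], [2]].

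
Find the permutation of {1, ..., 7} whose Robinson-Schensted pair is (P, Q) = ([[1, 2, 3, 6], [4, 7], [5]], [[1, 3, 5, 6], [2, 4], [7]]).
5 1 7 2 4 6 3

Reverse the RSK construction: for i from n down to 1, find the cell of Q containing i, remove the entry at that cell from P, and reverse-bump it up through P; the value ejected from row 1 is w(i).

Step i=7: Q has 7 at row 3, column 1; remove 5 from row 3 of P and reverse-bump: 5 enters row 2 and ejects 4; 4 enters row 1 and ejects 3. So w(7) = 3. P is now [[1, 2, 4, 6], [5, 7]].
Step i=6: Q has 6 at row 1, column 4; remove that cell from P, ejecting 6. So w(6) = 6. P is now [[1, 2, 4], [5, 7]].
Step i=5: Q has 5 at row 1, column 3; remove that cell from P, ejecting 4. So w(5) = 4. P is now [[1, 2], [5, 7]].
Step i=4: Q has 4 at row 2, column 2; remove 7 from row 2 of P and reverse-bump: 7 enters row 1 and ejects 2. So w(4) = 2. P is now [[1, 7], [5]].
Step i=3: Q has 3 at row 1, column 2; remove that cell from P, ejecting 7. So w(3) = 7. P is now [[1], [5]].
Step i=2: Q has 2 at row 2, column 1; remove 5 from row 2 of P and reverse-bump: 5 enters row 1 and ejects 1. So w(2) = 1. P is now [[5]].
Step i=1: Q has 1 at row 1, column 1; remove that cell from P, ejecting 5. So w(1) = 5. P is now [].

So w = 5 1 7 2 4 6 3.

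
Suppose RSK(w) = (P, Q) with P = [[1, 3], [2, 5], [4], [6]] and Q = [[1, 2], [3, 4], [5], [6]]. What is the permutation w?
Reverse the RSK construction: for i from n down to 1, find the cell of Q containing i, remove the entry at that cell from P, and reverse-bump it up through P; the value ejected from row 1 is w(i).

Step i=6: Q has 6 at row 4, column 1; remove 6 from row 4 of P and reverse-bump: 6 enters row 3 and ejects 4; 4 enters row 2 and ejects 2; 2 enters row 1 and ejects 1. So w(6) = 1. P is now [[2, 3], [4, 5], [6]].
Step i=5: Q has 5 at row 3, column 1; remove 6 from row 3 of P and reverse-bump: 6 enters row 2 and ejects 5; 5 enters row 1 and ejects 3. So w(5) = 3. P is now [[2, 5], [4, 6]].
Step i=4: Q has 4 at row 2, column 2; remove 6 from row 2 of P and reverse-bump: 6 enters row 1 and ejects 5. So w(4) = 5. P is now [[2, 6], [4]].
Step i=3: Q has 3 at row 2, column 1; remove 4 from row 2 of P and reverse-bump: 4 enters row 1 and ejects 2. So w(3) = 2. P is now [[4, 6]].
Step i=2: Q has 2 at row 1, column 2; remove that cell from P, ejecting 6. So w(2) = 6. P is now [[4]].
Step i=1: Q has 1 at row 1, column 1; remove that cell from P, ejecting 4. So w(1) = 4. P is now [].

So w = 4 6 2 5 3 1.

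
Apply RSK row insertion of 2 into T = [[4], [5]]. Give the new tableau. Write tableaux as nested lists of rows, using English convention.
In row 1, 2 replaces 4 (the leftmost entry greater than 2); 4 is bumped to row 2. In row 2, 4 replaces 5 (the leftmost entry greater than 4); 5 is bumped to row 3. 5 starts a new row 3. The new tableau is [[2], [4], [5]].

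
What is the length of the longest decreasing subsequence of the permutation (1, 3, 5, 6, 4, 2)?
3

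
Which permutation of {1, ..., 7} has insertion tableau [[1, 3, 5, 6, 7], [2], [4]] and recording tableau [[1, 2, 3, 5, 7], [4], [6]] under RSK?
Reverse RSK: for i = n, n-1, ..., 1, locate i in Q, remove the corresponding corner cell from P, and reverse-bump its entry up through P; the value ejected from row 1 is w(i).

So w = 2 4 5 3 6 1 7.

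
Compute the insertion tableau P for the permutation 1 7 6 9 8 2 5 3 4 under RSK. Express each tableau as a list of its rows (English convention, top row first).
Insert 1: appended to row 1. P = [[1]].
Insert 7: appended to row 1. P = [[1, 7]].
Insert 6: 6 bumps 7 from row 1; 7 starts row 2. P = [[1, 6], [7]].
Insert 9: appended to row 1. P = [[1, 6, 9], [7]].
Insert 8: 8 bumps 9 from row 1; 9 appends to row 2. P = [[1, 6, 8], [7, 9]].
Insert 2: 2 bumps 6 from row 1; 6 bumps 7 from row 2; 7 starts row 3. P = [[1, 2, 8], [6, 9], [7]].
Insert 5: 5 bumps 8 from row 1; 8 bumps 9 from row 2; 9 appends to row 3. P = [[1, 2, 5], [6, 8], [7, 9]].
Insert 3: 3 bumps 5 from row 1; 5 bumps 6 from row 2; 6 bumps 7 from row 3; 7 starts row 4. P = [[1, 2, 3], [5, 8], [6, 9], [7]].
Insert 4: appended to row 1. P = [[1, 2, 3, 4], [5, 8], [6, 9], [7]].

So P = [[1, 2, 3, 4], [5, 8], [6, 9], [7]].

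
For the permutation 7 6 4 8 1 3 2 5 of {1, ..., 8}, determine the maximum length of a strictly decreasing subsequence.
5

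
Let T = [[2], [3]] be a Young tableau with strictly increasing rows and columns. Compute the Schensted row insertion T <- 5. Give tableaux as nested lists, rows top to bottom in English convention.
5 is larger than every entry of row 1, so it is appended to row 1. The new tableau is [[2, 5], [3]].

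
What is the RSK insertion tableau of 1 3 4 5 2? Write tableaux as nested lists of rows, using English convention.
Insert 1: appended to row 1. P = [[1]].
Insert 3: appended to row 1. P = [[1, 3]].
Insert 4: appended to row 1. P = [[1, 3, 4]].
Insert 5: appended to row 1. P = [[1, 3, 4, 5]].
Insert 2: 2 bumps 3 from row 1; 3 starts row 2. P = [[1, 2, 4, 5], [3]].

So P = [[1, 2, 4, 5], [3]].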